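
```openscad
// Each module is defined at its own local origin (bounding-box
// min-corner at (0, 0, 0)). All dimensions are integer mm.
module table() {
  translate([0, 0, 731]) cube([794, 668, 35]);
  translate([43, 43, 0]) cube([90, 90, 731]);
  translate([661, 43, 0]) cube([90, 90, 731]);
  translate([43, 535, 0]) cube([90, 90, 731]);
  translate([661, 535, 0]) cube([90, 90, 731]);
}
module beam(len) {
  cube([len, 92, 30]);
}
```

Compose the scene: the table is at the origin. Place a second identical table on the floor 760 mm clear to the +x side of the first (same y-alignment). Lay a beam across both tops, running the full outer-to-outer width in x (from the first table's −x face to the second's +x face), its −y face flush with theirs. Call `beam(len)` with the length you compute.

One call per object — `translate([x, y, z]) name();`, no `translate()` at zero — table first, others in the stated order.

table();
translate([1554, 0, 0]) table();
translate([0, 0, 766]) beam(2348);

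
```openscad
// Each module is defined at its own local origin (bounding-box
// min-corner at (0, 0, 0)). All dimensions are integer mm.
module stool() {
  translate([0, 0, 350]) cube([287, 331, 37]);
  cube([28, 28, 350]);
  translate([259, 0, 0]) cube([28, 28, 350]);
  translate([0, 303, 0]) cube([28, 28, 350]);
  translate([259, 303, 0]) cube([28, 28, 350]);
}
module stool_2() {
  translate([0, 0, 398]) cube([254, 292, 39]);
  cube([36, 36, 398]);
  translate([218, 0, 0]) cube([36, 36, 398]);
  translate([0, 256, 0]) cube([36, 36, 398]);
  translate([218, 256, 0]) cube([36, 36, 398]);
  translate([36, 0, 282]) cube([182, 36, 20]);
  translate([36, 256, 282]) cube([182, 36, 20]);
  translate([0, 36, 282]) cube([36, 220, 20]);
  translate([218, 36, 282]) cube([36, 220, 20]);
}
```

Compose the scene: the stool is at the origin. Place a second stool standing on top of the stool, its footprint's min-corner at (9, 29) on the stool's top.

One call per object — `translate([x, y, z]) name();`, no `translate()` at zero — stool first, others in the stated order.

stool();
translate([9, 29, 387]) stool_2();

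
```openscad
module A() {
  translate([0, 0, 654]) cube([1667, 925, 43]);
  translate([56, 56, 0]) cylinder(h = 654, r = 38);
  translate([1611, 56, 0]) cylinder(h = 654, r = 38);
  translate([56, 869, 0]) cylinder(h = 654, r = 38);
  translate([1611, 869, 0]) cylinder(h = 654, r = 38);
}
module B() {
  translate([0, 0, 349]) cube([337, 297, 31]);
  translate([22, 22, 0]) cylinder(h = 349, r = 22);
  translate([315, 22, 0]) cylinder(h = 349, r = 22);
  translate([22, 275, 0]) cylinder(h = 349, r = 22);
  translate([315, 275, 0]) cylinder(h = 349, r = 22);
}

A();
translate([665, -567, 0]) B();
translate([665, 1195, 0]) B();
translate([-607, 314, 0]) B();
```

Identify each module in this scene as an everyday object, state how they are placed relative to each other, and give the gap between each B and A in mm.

Each stool's nearest face is 270 mm from the table's bounding box.

A is a table. B is a stool. Three stools sit around the table at the −y, +y, −x sides. The gap between each stool and the table is 270 mm.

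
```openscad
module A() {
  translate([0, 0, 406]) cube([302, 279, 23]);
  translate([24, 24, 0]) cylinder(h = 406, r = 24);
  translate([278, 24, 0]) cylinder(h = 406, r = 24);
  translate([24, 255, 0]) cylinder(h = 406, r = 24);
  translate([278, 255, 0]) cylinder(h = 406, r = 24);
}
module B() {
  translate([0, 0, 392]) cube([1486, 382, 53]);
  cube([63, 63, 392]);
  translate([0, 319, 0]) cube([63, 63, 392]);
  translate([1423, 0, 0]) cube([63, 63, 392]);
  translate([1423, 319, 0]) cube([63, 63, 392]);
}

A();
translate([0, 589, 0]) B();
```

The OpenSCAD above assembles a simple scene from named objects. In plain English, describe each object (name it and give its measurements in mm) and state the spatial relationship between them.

A is a simple wooden stool: a rectangular seat 302 mm (x) by 279 mm (y), 23 mm thick, top face at z = 429 mm, on four round legs, each 48 mm in diameter. The legs rest on z = 0, each leg's axis is inset half a diameter from the nearest pair of seat edges (so the leg's bounding box is flush with the corner).

B is a long wooden bench with a 1486 mm (x) × 382 mm (y) seat, 53 mm thick, its top surface 445 mm above the floor. Four 63 mm square legs at the seat corners, flush with the edges, run from z = 0 to the seat underside.

The bench is on the floor beside the stool on its +y side.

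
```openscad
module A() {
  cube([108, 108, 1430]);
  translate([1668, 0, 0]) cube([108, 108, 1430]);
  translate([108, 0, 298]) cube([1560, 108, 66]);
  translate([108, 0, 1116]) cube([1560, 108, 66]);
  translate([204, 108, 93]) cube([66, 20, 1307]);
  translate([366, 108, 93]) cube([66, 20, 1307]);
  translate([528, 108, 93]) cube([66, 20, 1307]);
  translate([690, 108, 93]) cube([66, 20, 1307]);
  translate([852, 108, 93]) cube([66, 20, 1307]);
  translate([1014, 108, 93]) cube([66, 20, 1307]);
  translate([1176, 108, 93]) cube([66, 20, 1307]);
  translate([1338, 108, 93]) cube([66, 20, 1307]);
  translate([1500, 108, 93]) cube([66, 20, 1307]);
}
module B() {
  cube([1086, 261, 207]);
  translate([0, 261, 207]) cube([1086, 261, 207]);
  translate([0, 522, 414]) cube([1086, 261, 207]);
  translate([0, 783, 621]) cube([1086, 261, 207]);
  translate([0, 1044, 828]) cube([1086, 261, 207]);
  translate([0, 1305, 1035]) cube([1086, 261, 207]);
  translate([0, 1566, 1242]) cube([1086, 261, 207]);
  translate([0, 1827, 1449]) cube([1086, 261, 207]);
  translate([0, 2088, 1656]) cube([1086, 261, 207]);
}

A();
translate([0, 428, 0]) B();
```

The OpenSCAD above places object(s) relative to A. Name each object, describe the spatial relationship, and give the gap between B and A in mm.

A is a fence section. B is a staircase. The staircase is on the floor beside the fence section on its +y side. The gap between the staircase and the fence section is 300 mm.

The staircase's nearest face is 300 mm from the fence section's +y face.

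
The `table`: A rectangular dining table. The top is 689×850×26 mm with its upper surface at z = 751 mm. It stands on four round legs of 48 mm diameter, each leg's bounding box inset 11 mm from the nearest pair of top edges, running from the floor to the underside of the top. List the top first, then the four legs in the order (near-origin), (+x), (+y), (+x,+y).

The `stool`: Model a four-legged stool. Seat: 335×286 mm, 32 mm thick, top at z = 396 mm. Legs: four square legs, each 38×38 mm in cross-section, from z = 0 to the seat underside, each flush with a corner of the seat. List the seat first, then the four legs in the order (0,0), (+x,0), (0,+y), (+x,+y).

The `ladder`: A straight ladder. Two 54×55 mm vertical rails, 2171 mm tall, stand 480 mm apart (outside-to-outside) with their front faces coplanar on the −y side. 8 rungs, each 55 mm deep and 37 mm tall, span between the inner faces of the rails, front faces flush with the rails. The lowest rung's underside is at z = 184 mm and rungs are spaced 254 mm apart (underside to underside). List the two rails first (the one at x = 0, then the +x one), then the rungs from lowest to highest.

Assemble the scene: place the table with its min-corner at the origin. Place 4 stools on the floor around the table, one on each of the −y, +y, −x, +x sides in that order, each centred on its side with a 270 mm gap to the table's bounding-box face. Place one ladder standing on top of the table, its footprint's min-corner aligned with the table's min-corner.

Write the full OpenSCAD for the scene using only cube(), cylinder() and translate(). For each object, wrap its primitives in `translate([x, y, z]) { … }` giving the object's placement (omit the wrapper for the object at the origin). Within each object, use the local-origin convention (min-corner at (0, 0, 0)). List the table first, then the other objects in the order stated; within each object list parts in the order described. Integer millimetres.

translate([0, 0, 725]) cube([689, 850, 26]);
translate([35, 35, 0]) cylinder(h = 725, r = 24);
translate([654, 35, 0]) cylinder(h = 725, r = 24);
translate([35, 815, 0]) cylinder(h = 725, r = 24);
translate([654, 815, 0]) cylinder(h = 725, r = 24);
translate([177, -556, 0]) {
  translate([0, 0, 364]) cube([335, 286, 32]);
  cube([38, 38, 364]);
  translate([297, 0, 0]) cube([38, 38, 364]);
  translate([0, 248, 0]) cube([38, 38, 364]);
  translate([297, 248, 0]) cube([38, 38, 364]);
}
translate([177, 1120, 0]) {
  translate([0, 0, 364]) cube([335, 286, 32]);
  cube([38, 38, 364]);
  translate([297, 0, 0]) cube([38, 38, 364]);
  translate([0, 248, 0]) cube([38, 38, 364]);
  translate([297, 248, 0]) cube([38, 38, 364]);
}
translate([-605, 282, 0]) {
  translate([0, 0, 364]) cube([335, 286, 32]);
  cube([38, 38, 364]);
  translate([297, 0, 0]) cube([38, 38, 364]);
  translate([0, 248, 0]) cube([38, 38, 364]);
  translate([297, 248, 0]) cube([38, 38, 364]);
}
translate([959, 282, 0]) {
  translate([0, 0, 364]) cube([335, 286, 32]);
  cube([38, 38, 364]);
  translate([297, 0, 0]) cube([38, 38, 364]);
  translate([0, 248, 0]) cube([38, 38, 364]);
  translate([297, 248, 0]) cube([38, 38, 364]);
}
translate([0, 0, 751]) {
  cube([54, 55, 2171]);
  translate([426, 0, 0]) cube([54, 55, 2171]);
  translate([54, 0, 184]) cube([372, 55, 37]);
  translate([54, 0, 438]) cube([372, 55, 37]);
  translate([54, 0, 692]) cube([372, 55, 37]);
  translate([54, 0, 946]) cube([372, 55, 37]);
  translate([54, 0, 1200]) cube([372, 55, 37]);
  translate([54, 0, 1454]) cube([372, 55, 37]);
  translate([54, 0, 1708]) cube([372, 55, 37]);
  translate([54, 0, 1962]) cube([372, 55, 37]);
}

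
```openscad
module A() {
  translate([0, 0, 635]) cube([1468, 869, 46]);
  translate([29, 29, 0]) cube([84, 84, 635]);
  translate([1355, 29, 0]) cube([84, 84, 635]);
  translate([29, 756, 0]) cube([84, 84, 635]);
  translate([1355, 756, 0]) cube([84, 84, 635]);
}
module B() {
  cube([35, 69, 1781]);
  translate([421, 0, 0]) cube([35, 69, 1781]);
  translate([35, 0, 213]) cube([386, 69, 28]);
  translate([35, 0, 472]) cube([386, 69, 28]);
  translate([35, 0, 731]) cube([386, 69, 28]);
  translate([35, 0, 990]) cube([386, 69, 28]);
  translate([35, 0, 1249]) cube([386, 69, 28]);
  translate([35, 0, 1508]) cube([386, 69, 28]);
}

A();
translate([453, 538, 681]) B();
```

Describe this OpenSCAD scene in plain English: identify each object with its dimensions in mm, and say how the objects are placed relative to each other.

A is a rectangular dining table. The top is 1468×869×46 mm with its upper surface at z = 681 mm. It stands on four 84×84 mm square legs, each inset 29 mm from the nearest pair of top edges, running from the floor to the underside of the top.

B is a straight ladder. Two 35×69 mm vertical rails, 1781 mm tall, stand 456 mm apart (outside-to-outside) with their front faces coplanar on the −y side. 6 rungs, each 69 mm deep and 28 mm tall, span between the inner faces of the rails, front faces flush with the rails. The lowest rung's underside is at z = 213 mm and rungs are spaced 259 mm apart (underside to underside).

The ladder is on top of the table.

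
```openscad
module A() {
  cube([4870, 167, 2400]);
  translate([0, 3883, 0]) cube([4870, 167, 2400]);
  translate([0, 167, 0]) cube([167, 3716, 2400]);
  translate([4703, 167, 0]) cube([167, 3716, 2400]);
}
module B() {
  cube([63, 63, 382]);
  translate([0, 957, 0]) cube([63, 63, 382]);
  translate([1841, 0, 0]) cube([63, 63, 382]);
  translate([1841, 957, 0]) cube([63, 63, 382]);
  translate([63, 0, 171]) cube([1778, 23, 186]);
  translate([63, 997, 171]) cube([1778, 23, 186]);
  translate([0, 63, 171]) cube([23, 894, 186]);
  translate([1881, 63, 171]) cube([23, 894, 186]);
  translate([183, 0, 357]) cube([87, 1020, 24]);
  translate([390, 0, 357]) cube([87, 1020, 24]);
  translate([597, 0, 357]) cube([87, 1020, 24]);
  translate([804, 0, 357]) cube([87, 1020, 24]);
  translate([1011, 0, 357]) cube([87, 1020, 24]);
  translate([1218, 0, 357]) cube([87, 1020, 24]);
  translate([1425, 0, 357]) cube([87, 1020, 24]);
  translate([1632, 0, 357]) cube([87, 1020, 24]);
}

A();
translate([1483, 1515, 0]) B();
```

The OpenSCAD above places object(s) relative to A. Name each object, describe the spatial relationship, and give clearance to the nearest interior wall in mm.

A is a house frame. B is a bed frame. The bed frame sits inside the house frame, centred. The clearance to the nearest interior wall is 1316 mm.

Clearances: x = 1316, y = 1348; minimum 1316 mm.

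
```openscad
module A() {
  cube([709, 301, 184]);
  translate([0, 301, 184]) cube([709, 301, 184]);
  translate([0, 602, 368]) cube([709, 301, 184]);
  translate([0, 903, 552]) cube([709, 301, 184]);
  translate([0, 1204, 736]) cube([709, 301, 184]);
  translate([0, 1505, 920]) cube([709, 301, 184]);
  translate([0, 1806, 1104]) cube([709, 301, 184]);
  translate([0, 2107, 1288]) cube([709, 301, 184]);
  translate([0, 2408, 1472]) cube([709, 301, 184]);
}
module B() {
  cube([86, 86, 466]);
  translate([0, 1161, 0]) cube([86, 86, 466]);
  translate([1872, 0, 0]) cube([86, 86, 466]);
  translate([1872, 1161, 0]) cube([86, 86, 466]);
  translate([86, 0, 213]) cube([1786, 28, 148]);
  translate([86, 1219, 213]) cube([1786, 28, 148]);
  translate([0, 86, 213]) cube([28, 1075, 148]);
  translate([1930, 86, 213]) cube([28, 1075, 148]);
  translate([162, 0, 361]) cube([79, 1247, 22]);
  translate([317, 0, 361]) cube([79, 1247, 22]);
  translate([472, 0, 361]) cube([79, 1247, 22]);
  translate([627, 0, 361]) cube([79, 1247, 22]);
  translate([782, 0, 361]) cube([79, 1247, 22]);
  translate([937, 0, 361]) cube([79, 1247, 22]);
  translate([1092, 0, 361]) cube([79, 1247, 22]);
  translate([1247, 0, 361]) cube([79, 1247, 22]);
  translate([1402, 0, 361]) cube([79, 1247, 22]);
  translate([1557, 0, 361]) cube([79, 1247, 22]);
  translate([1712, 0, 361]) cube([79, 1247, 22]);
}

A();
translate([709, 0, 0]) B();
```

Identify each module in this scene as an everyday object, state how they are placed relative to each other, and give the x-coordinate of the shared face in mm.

A is a staircase. B is a bed frame. The bed frame is against the staircase's +x side, with their −y faces flush. The x-coordinate of the shared face is 709 mm.

The staircase's +x face and the bed frame's −x face are both at x = 709 mm.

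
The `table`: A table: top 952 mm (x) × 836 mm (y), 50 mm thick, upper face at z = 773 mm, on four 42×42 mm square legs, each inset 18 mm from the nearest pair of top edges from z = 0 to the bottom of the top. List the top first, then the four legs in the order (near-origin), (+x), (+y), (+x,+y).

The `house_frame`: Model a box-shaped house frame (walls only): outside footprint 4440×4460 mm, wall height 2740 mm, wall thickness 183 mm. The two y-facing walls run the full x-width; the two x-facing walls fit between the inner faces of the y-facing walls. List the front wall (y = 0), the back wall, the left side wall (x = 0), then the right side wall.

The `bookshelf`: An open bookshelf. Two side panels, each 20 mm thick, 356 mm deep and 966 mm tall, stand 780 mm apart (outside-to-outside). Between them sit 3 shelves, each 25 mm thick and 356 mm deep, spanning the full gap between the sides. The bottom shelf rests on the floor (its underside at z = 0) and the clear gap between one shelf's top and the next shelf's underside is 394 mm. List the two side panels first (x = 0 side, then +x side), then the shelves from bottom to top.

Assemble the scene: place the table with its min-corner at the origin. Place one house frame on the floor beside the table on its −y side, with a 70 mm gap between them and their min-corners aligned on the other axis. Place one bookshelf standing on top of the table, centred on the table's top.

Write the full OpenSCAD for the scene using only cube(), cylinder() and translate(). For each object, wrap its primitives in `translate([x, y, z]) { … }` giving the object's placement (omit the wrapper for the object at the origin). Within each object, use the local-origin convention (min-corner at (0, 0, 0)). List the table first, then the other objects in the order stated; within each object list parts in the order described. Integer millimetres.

translate([0, 0, 723]) cube([952, 836, 50]);
translate([18, 18, 0]) cube([42, 42, 723]);
translate([892, 18, 0]) cube([42, 42, 723]);
translate([18, 776, 0]) cube([42, 42, 723]);
translate([892, 776, 0]) cube([42, 42, 723]);
translate([0, -4530, 0]) {
  cube([4440, 183, 2740]);
  translate([0, 4277, 0]) cube([4440, 183, 2740]);
  translate([0, 183, 0]) cube([183, 4094, 2740]);
  translate([4257, 183, 0]) cube([183, 4094, 2740]);
}
translate([86, 240, 773]) {
  cube([20, 356, 966]);
  translate([760, 0, 0]) cube([20, 356, 966]);
  translate([20, 0, 0]) cube([740, 356, 25]);
  translate([20, 0, 419]) cube([740, 356, 25]);
  translate([20, 0, 838]) cube([740, 356, 25]);
}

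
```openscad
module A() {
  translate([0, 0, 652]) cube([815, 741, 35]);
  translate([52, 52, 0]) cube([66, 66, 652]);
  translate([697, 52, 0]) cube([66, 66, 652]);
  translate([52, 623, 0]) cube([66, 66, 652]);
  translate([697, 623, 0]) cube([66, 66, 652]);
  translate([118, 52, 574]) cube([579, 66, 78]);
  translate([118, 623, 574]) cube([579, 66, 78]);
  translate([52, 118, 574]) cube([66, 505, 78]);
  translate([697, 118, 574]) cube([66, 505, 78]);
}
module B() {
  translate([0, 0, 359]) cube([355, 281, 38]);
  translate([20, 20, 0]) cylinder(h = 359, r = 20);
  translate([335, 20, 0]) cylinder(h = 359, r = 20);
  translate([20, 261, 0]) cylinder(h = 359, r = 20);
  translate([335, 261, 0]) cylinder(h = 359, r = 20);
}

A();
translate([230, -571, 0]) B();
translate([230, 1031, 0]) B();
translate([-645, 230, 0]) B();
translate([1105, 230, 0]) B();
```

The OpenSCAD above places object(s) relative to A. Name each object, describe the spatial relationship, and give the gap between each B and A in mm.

Each stool's nearest face is 290 mm from the table's bounding box.

A is a table. B is a stool. Four stools sit around the table at the −y, +y, −x, +x sides. The gap between each stool and the table is 290 mm.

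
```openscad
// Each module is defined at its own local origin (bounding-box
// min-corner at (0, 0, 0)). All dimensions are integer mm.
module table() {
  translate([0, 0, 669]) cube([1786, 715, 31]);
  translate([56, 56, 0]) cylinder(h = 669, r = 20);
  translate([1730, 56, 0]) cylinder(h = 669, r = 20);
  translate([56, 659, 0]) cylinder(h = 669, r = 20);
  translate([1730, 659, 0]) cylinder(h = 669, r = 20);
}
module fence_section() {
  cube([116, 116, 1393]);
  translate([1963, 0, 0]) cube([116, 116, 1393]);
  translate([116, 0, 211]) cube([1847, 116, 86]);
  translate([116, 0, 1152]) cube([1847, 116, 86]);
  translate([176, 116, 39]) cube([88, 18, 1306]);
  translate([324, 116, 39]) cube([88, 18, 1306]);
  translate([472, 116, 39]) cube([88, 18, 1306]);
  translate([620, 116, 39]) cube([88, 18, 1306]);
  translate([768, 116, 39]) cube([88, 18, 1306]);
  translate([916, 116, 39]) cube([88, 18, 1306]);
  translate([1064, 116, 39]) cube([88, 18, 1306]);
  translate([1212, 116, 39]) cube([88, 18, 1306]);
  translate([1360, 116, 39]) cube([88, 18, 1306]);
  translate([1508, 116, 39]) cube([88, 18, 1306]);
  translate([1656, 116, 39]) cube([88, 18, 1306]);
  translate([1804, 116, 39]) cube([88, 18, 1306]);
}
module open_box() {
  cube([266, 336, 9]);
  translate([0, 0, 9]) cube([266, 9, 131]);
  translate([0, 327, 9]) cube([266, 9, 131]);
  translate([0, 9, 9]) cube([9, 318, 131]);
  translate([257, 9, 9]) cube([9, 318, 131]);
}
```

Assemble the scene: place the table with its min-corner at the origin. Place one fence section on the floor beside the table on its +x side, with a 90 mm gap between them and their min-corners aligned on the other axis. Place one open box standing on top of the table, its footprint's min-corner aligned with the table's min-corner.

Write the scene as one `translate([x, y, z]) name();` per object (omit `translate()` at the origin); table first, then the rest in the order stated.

table();
translate([1876, 0, 0]) fence_section();
translate([0, 0, 700]) open_box();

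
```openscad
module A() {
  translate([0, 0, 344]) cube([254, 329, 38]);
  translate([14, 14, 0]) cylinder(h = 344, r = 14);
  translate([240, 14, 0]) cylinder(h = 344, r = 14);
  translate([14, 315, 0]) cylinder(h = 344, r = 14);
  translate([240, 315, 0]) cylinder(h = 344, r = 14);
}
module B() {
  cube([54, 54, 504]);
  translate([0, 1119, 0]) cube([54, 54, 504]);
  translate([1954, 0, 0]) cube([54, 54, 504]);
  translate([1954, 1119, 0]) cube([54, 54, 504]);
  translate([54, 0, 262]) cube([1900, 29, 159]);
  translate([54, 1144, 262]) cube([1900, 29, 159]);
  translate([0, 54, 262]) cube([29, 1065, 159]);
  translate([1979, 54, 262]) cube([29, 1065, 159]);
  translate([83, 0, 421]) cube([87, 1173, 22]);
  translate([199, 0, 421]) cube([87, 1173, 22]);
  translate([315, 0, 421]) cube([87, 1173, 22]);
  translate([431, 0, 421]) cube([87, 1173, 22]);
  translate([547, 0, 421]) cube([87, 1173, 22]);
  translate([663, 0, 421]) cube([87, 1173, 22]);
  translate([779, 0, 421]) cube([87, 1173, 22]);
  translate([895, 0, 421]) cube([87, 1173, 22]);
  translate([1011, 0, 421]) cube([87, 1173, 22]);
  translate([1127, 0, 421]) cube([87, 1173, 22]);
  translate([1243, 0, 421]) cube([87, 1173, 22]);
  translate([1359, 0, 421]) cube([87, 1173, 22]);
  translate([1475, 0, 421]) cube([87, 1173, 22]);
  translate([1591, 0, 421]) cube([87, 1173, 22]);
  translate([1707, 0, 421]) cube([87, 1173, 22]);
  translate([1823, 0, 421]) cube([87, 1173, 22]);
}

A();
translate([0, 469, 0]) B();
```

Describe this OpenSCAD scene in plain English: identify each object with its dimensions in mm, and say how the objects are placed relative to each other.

A is a four-legged stool. The seat is 254×329 mm, 38 mm thick, top at z = 382 mm. It stands on four round legs, each 28 mm in diameter, from z = 0 to the seat underside, each leg's axis is inset half a diameter from the nearest pair of seat edges (so the leg's bounding box is flush with the corner).

B is a bed frame 2008 mm long (x) by 1173 mm wide (y). Four 54×54 mm corner posts, 504 mm tall, at the corners of the footprint. Four rails of 29 mm thickness and 159 mm height run between adjacent posts with their undersides at z = 262 mm, their outer faces flush with the outside of the frame (the two x-running rails run between the posts' inner faces; the two y-running rails run between the posts' inner faces). 16 slats, each 87 mm wide (x) and 22 mm thick, lie across the top of the two x-running rails, running the full 1173 mm width of the frame in y; the slats are evenly spaced along x between the inner faces of the end posts with equal gaps (rounded down to the nearest mm) at the −x end and between each pair — any rounding remainder accumulates at the +x end.

The bed frame is on the floor beside the stool on its +y side.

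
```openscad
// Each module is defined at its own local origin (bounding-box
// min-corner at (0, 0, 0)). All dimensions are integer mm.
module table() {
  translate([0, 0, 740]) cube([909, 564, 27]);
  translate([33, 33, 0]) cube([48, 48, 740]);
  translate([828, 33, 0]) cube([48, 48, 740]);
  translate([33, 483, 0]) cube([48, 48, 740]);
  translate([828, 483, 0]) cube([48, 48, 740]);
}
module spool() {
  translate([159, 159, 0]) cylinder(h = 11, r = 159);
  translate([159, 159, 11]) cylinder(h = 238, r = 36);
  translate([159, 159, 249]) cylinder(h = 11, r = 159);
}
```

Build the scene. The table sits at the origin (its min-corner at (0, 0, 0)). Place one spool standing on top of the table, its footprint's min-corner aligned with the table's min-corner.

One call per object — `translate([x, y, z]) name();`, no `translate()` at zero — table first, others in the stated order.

table();
translate([0, 0, 767]) spool();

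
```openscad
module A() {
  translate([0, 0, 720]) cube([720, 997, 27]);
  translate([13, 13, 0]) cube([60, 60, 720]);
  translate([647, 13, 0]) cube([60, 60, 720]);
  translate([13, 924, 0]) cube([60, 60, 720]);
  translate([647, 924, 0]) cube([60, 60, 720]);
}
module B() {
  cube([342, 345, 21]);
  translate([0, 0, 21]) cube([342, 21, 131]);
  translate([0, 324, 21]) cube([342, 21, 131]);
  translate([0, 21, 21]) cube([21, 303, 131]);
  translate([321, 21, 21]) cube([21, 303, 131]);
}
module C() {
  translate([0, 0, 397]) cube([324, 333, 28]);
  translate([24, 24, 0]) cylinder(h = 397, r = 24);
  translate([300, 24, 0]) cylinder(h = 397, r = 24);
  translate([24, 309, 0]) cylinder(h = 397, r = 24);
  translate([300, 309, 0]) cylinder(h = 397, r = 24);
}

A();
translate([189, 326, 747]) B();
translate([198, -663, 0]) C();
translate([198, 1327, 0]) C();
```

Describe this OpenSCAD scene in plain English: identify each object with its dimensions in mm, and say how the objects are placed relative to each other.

A is a table with a 720×997 mm rectangular top, 27 mm thick, top surface at z = 747 mm, supported by four 60×60 mm square legs, each inset 13 mm from the nearest pair of top edges, running from the floor.

B is an open-topped rectangular box: outside dimensions 342×345×152 mm, with a uniform wall and base thickness of 21 mm. The base is a full 342×345 slab on the floor; four walls sit on top of the base. The front and back walls (the −y and +y sides) span the full width; the two side walls fit between them.

C is a four-legged stool. The seat is a 324×333×28 mm slab whose top surface is at z = 425 mm; four round legs, each 48 mm in diameter, run from the floor (z = 0) to the underside of the seat, each leg's axis is inset half a diameter from the nearest pair of seat edges (so the leg's bounding box is flush with the corner).

The open box is on top of the table, centred. Two stools sit around the table at the −y, +y sides.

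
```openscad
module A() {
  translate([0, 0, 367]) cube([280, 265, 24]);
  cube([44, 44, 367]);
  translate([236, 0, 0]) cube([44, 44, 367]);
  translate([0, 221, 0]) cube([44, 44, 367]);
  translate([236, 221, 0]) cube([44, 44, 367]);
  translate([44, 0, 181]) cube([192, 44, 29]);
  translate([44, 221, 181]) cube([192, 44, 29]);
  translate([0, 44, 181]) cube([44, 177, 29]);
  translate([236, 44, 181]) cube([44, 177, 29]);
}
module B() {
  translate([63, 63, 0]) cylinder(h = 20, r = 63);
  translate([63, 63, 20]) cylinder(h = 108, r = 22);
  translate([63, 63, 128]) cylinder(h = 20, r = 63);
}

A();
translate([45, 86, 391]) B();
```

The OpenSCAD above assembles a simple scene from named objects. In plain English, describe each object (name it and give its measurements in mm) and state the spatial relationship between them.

A is a four-legged stool. The seat is a 280×265×24 mm slab whose top surface is at z = 391 mm; four square legs, each 44×44 mm in cross-section, run from the floor (z = 0) to the underside of the seat, each flush with a corner of the seat. Four stretchers, 44 mm wide and 29 mm tall, connect adjacent legs with their undersides at z = 181 mm, each running between the inner faces of the legs it joins and aligned with the legs' outer faces on the other axis.

B is a spool: two coaxial disc flanges of radius 63 mm and thickness 20 mm, joined by a core cylinder of radius 22 mm and height 108 mm. The lower flange rests on z = 0 and the three cylinders share a vertical axis.

The spool is on top of the stool.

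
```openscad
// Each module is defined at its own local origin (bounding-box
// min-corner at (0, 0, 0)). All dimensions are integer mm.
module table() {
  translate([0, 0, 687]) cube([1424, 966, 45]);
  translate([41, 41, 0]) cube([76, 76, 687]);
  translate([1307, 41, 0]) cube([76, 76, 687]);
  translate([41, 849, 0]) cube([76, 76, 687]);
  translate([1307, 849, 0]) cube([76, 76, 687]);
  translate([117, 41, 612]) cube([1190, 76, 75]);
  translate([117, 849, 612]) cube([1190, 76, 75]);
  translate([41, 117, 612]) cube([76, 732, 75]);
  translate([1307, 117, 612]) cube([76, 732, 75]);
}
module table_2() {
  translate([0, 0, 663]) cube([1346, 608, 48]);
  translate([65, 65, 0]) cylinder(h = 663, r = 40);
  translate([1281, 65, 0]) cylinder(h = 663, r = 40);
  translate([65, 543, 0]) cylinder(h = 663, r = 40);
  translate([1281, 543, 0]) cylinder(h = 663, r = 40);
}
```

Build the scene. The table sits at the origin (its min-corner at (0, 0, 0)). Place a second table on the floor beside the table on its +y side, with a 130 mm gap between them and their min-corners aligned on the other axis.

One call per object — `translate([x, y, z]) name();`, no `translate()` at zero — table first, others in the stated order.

table();
translate([0, 1096, 0]) table_2();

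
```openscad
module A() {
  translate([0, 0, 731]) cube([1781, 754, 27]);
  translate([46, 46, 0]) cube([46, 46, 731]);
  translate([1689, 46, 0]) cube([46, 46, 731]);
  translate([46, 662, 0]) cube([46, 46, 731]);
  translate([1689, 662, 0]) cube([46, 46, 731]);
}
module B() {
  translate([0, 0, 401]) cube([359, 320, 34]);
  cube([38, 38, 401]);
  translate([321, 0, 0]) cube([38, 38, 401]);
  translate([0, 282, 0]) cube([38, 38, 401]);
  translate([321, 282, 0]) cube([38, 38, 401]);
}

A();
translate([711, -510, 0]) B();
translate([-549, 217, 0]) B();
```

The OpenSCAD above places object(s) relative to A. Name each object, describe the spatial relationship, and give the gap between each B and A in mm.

A is a table. B is a stool. Two stools sit around the table at the −y, −x sides. The gap between each stool and the table is 190 mm.

Each stool's nearest face is 190 mm from the table's bounding box.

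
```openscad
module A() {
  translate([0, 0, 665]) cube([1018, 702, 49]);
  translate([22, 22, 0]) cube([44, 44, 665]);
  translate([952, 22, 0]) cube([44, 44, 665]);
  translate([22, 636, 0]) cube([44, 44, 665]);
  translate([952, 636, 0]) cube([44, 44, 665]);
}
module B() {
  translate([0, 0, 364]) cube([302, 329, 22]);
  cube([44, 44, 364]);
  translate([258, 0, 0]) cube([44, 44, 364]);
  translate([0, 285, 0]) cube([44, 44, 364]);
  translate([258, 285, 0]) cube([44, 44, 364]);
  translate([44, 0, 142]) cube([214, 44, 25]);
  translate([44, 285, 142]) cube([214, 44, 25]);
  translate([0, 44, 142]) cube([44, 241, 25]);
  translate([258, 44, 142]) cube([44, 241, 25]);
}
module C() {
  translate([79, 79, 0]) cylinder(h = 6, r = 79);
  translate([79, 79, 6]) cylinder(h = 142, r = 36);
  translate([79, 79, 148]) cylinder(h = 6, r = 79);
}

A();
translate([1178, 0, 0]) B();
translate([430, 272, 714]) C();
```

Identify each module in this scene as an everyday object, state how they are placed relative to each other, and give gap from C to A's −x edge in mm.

A is a table. B is a stool. C is a spool. The stool is on the floor beside the table on its +x side. The spool is on top of the table, centred. The gap from the spool to the table's −x edge is 430 mm.

The spool's min-x is at 430; the table's min-x is 0; gap = 430 mm.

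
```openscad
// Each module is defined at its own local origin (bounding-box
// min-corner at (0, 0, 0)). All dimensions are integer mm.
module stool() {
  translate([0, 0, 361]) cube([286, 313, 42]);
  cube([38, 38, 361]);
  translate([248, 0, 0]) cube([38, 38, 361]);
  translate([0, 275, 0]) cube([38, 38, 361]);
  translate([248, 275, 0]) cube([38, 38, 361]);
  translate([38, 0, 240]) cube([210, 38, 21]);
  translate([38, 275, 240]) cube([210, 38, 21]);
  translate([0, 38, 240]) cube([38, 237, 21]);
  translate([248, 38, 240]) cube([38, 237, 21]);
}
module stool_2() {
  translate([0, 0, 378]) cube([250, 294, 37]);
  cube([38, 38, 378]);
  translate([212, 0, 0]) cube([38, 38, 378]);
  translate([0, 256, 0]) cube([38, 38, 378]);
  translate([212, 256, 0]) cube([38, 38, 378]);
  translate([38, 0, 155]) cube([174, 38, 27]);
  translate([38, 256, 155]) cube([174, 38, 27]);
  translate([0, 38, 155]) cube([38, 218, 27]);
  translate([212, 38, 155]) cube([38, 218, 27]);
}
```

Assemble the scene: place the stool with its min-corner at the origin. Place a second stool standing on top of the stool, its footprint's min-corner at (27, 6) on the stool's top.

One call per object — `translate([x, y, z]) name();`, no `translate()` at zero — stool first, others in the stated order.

stool();
translate([27, 6, 403]) stool_2();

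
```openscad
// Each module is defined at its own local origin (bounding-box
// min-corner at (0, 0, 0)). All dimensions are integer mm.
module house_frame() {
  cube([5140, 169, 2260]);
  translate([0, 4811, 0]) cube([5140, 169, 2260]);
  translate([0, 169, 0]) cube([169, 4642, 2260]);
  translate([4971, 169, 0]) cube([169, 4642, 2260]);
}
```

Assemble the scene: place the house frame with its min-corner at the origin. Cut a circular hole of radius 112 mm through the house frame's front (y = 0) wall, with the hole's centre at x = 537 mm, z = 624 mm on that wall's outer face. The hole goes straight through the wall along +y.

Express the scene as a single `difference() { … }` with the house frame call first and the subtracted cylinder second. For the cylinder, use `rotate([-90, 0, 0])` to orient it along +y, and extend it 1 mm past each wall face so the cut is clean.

difference() {
  house_frame();
  translate([537, -1, 624]) rotate([-90, 0, 0]) cylinder(h = 171, r = 112);
}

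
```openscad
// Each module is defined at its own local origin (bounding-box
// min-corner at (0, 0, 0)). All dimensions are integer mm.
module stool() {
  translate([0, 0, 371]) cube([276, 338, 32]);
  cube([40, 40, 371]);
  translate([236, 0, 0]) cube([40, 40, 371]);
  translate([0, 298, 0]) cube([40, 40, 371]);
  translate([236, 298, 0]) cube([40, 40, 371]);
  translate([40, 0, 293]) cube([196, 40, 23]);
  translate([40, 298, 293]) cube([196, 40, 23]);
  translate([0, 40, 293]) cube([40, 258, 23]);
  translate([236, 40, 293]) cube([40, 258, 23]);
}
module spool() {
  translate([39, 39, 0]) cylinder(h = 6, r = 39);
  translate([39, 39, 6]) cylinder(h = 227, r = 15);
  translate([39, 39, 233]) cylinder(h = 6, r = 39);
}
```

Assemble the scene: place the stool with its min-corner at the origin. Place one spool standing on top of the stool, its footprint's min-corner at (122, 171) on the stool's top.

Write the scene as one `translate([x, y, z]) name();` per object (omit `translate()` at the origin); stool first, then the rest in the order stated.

stool();
translate([122, 171, 403]) spool();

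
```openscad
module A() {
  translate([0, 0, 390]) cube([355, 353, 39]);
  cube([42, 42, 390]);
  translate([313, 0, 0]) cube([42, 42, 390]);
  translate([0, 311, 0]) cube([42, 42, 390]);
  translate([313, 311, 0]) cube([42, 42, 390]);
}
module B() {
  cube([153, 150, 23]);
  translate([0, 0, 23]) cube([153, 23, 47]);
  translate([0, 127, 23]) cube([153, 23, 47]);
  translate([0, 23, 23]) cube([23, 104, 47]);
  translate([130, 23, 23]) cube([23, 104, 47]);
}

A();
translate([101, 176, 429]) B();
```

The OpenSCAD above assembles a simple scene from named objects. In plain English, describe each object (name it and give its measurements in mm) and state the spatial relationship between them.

A is a simple wooden stool: a rectangular seat 355 mm (x) by 353 mm (y), 39 mm thick, top face at z = 429 mm, on four square legs, each 42×42 mm in cross-section. The legs rest on z = 0, each flush with a corner of the seat.

B is an open-topped rectangular box: outside dimensions 153×150×70 mm, with a uniform wall and base thickness of 23 mm. The base is a full 153×150 slab on the floor; four walls sit on top of the base. The front and back walls (the −y and +y sides) span the full width; the two side walls fit between them.

The open box is on top of the stool.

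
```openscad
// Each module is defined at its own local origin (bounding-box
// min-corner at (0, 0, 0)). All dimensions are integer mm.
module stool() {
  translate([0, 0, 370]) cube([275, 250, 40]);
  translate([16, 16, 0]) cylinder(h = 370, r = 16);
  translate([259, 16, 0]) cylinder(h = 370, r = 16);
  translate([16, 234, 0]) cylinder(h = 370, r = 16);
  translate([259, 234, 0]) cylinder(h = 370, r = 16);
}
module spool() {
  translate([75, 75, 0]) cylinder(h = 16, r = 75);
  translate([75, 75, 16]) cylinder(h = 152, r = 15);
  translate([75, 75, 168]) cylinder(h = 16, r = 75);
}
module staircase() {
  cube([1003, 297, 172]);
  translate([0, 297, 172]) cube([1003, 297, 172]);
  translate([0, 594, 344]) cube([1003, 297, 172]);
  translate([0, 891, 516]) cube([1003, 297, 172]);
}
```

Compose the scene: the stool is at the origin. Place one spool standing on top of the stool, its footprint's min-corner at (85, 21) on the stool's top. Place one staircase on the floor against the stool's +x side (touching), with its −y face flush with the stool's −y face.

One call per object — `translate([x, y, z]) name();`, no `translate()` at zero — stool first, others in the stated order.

stool();
translate([85, 21, 410]) spool();
translate([275, 0, 0]) staircase();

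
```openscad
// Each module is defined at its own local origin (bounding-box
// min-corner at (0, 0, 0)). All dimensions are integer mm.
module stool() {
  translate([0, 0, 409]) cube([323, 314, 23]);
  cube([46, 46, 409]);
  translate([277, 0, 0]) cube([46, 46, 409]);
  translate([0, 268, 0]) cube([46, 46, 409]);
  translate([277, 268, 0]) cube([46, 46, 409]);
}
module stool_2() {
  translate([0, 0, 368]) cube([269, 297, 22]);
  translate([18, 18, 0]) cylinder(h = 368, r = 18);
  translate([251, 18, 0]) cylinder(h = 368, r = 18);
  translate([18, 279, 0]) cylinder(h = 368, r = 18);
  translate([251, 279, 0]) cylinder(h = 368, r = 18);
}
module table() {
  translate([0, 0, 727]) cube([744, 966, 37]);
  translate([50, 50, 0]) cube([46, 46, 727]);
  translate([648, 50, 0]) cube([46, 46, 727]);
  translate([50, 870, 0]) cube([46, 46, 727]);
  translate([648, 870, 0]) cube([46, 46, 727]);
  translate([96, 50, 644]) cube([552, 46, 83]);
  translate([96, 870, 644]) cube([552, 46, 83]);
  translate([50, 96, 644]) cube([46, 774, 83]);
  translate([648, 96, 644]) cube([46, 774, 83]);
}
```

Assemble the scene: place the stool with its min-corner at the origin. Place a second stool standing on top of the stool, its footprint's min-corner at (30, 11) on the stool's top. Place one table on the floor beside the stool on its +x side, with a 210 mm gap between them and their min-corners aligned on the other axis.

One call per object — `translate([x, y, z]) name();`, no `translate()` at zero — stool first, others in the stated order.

stool();
translate([30, 11, 432]) stool_2();
translate([533, 0, 0]) table();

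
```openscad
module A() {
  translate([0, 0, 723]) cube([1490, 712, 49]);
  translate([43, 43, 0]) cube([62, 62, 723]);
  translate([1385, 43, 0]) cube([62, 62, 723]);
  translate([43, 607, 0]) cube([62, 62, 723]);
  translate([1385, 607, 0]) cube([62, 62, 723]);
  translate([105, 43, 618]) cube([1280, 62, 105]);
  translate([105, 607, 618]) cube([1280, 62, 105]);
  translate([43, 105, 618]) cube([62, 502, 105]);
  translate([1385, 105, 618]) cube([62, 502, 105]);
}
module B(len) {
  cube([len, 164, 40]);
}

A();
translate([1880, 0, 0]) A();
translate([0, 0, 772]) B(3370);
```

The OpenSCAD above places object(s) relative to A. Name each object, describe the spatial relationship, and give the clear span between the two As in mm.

A is a table. B is a beam. A beam spans the tops of two tables. The clear span between the two tables is 390 mm.

Second table starts at x = 1880; first ends at x = 1490; clear span = 1880 − 1490 = 390 mm.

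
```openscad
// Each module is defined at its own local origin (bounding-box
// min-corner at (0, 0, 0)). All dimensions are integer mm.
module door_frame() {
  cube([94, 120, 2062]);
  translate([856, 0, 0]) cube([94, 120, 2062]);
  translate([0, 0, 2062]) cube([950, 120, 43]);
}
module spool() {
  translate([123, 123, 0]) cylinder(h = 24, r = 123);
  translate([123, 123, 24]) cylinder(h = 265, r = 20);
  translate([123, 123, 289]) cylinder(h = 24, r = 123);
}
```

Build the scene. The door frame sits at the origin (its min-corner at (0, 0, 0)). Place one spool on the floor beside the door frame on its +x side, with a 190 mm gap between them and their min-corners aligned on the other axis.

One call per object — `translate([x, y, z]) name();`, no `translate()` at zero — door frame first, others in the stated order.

door_frame();
translate([1140, 0, 0]) spool();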